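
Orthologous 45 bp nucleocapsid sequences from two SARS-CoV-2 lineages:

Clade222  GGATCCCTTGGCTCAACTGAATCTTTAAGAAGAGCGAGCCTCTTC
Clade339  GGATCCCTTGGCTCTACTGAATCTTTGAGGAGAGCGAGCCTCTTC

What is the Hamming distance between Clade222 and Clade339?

Mismatches occur at site 15 (A↔T), site 27 (A↔G), site 30 (A↔G).
That gives 3 mismatches out of 45 aligned sites, so the Hamming distance is 3.

3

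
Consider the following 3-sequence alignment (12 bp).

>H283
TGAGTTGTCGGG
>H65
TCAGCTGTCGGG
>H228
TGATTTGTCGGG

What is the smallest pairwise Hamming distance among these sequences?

1

Pairwise Hamming distances:
  H283 vs H65: 2
  H283 vs H228: 1
  H65 vs H228: 3
The smallest is 1, between H283 and H228.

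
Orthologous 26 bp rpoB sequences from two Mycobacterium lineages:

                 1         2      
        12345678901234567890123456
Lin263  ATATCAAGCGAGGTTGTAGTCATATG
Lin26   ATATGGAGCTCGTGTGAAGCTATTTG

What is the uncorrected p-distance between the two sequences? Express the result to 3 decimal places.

0.385

Mismatches occur at site 5 (C↔G), site 6 (A↔G), site 10 (G↔T), site 11 (A↔C), site 13 (G↔T), site 14 (T↔G), site 17 (T↔A), site 20 (T↔C), site 21 (C↔T), site 24 (A↔T).
There are 10 differences over 26 sites, so p = 10/26 = 0.385.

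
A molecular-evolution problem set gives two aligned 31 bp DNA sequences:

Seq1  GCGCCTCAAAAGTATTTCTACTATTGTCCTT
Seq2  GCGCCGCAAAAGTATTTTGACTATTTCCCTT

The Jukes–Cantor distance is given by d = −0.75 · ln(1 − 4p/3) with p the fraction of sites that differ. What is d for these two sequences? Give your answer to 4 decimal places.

Mismatches occur at site 6 (T↔G), site 18 (C↔T), site 19 (T↔G), site 26 (G↔T), site 27 (T↔C).
p = 5/31 = 0.161290.
d = −0.75 · ln(1 − (4/3)·0.161290) = −0.75 · ln(0.784947) = −0.75 · (-0.242139) = 0.1816.

0.1816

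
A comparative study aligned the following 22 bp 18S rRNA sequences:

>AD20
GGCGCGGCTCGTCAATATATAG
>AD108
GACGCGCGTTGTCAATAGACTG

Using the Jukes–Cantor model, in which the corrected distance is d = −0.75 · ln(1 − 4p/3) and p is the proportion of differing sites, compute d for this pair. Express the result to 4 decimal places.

Differing sites — 2:G/A; 7:G/C; 8:C/G; 10:C/T; 18:T/G; 20:T/C; 21:A/T.
p = 7/22 = 0.318182.
d = −0.75 · ln(1 − (4/3)·0.318182) = −0.75 · ln(0.575757) = −0.75 · (-0.552070) = 0.4141.

0.4141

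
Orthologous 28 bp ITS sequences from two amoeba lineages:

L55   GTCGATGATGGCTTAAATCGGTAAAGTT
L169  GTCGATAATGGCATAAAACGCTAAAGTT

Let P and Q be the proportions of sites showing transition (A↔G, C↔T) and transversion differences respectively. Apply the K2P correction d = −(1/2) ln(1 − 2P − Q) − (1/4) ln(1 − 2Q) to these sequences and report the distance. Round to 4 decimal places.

0.1586

The sequences differ at positions 7 (G/A, transition), 13 (T/A, transversion), 18 (T/A, transversion), 21 (G/C, transversion).
Of the 4 differences, 1 transition and 3 transversions over 28 sites: P = 1/28 = 0.035714, Q = 3/28 = 0.107143.
d = −0.5·ln(0.821429) − 0.25·ln(0.785714) = −0.5·(-0.196710) − 0.25·(-0.241162) = 0.1586.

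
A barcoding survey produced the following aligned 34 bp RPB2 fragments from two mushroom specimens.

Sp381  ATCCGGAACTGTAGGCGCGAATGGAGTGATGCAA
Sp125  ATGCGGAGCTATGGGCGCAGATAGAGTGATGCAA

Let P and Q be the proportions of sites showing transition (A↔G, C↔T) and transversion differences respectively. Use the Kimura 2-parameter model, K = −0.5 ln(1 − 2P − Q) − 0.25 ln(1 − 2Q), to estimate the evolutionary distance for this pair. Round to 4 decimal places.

Differing sites — 3:C/G (Tv); 8:A/G (Ti); 11:G/A (Ti); 13:A/G (Ti); 19:G/A (Ti); 20:A/G (Ti); 23:G/A (Ti).
Of the 7 differences, 6 transitions and 1 transversion over 34 sites: P = 6/34 = 0.176471, Q = 1/34 = 0.029412.
d = −0.5·ln(0.617646) − 0.25·ln(0.941176) = −0.5·(-0.481840) − 0.25·(-0.060625) = 0.2561.

0.2561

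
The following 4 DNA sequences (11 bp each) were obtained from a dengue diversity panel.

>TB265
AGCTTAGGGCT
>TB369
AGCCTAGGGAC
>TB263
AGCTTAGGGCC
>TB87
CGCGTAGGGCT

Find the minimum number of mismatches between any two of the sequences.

1

Pairwise Hamming distances:
  TB265 vs TB369: 3
  TB265 vs TB263: 1
  TB265 vs TB87: 2
  TB369 vs TB263: 2
  TB369 vs TB87: 4
  TB263 vs TB87: 3
The smallest is 1, between TB265 and TB263.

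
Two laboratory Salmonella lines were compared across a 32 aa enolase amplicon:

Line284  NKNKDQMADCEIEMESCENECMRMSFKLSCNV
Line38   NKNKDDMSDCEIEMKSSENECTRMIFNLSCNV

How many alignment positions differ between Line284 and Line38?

Differing sites — 6:Q/D; 8:A/S; 15:E/K; 17:C/S; 22:M/T; 25:S/I; 27:K/N.
That gives 7 mismatches out of 32 aligned sites, so the Hamming distance is 7.

7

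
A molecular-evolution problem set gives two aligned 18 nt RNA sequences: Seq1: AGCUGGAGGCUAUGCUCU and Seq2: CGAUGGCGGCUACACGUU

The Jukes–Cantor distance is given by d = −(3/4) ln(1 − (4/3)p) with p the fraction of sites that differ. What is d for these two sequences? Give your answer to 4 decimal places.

The sequences differ at positions 1 (A/C), 3 (C/A), 7 (A/C), 13 (U/C), 14 (G/A), 16 (U/G), 17 (C/U).
p = 7/18 = 0.388889.
d = −0.75 · ln(1 − (4/3)·0.388889) = −0.75 · ln(0.481481) = −0.75 · (-0.730889) = 0.5482.

0.5482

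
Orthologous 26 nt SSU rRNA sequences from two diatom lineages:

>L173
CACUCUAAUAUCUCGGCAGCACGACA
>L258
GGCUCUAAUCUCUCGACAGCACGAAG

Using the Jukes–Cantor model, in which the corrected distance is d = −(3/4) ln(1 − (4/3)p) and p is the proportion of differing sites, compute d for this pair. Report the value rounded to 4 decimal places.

The sequences differ at positions 1 (C/G), 2 (A/G), 10 (A/C), 16 (G/A), 25 (C/A), 26 (A/G).
p = 6/26 = 0.230769.
d = −0.75 · ln(1 − (4/3)·0.230769) = −0.75 · ln(0.692308) = −0.75 · (-0.367724) = 0.2758.

0.2758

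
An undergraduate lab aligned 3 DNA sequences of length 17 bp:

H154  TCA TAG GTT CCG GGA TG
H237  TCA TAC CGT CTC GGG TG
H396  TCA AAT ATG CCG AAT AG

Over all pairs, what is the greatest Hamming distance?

11

Pairwise Hamming distances:
  H154 vs H237: 6
  H154 vs H396: 8
  H237 vs H396: 11
The largest is 11, between H237 and H396.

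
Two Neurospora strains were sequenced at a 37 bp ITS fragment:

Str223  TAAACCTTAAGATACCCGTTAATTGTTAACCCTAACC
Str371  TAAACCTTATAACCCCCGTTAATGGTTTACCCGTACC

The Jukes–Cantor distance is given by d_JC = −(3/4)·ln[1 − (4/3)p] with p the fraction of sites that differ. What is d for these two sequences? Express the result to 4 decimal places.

0.2551

The sequences differ at positions 10 (A/T), 11 (G/A), 13 (T/C), 14 (A/C), 24 (T/G), 28 (A/T), 33 (T/G), 34 (A/T).
p = 8/37 = 0.216216.
d = −0.75 · ln(1 − (4/3)·0.216216) = −0.75 · ln(0.711712) = −0.75 · (-0.340082) = 0.2551.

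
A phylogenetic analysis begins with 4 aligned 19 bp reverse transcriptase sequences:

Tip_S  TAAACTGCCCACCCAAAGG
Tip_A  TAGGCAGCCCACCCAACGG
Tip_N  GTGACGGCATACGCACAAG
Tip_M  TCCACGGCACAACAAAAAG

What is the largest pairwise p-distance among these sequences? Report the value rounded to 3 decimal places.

0.526

Pairwise Hamming distances:
  Tip_S vs Tip_A: 4
  Tip_S vs Tip_N: 9
  Tip_S vs Tip_M: 7
  Tip_A vs Tip_N: 10
  Tip_A vs Tip_M: 9
  Tip_N vs Tip_M: 8
The largest is 10 mismatches, between Tip_A and Tip_N; p = 10/19 = 0.526.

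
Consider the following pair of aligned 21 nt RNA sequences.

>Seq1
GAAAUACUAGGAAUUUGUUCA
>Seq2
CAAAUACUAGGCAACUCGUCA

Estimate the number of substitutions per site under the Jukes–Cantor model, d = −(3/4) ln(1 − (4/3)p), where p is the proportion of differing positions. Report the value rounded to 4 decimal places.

Mismatches occur at site 1 (G↔C), site 12 (A↔C), site 14 (U↔A), site 15 (U↔C), site 17 (G↔C), site 18 (U↔G).
p = 6/21 = 0.285714.
d = −0.75 · ln(1 − (4/3)·0.285714) = −0.75 · ln(0.619048) = −0.75 · (-0.479572) = 0.3597.

0.3597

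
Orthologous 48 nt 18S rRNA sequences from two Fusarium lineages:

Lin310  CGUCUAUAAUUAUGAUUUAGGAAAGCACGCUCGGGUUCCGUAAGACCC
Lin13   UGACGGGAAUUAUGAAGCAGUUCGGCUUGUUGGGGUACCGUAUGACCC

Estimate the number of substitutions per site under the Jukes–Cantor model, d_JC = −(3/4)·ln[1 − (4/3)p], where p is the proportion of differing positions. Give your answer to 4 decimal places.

0.5199

The sequences differ at positions 1 (C/U), 3 (U/A), 5 (U/G), 6 (A/G), 7 (U/G), 16 (U/A), 17 (U/G), 18 (U/C), 21 (G/U), 22 (A/U), 23 (A/C), 24 (A/G), 27 (A/U), 28 (C/U), 30 (C/U), 32 (C/G), 37 (U/A), 43 (A/U).
p = 18/48 = 0.375000.
d = −0.75 · ln(1 − (4/3)·0.375000) = −0.75 · ln(0.500000) = −0.75 · (-0.693147) = 0.5199.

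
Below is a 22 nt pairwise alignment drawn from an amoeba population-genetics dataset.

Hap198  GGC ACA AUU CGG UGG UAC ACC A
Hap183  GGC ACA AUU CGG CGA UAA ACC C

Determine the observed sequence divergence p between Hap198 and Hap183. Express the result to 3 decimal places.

0.182

Mismatches occur at site 13 (U/C), site 15 (G/A), site 18 (C/A), site 22 (A/C).
There are 4 differences over 22 sites, so p = 4/22 = 0.182.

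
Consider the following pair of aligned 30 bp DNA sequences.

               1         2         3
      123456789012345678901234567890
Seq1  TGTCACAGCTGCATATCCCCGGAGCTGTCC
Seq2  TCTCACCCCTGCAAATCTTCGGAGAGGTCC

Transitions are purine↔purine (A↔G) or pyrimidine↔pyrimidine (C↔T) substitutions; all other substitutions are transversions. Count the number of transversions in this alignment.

6

Mismatches occur at site 2 (G/C, transversion), site 7 (A/C, transversion), site 8 (G/C, transversion), site 14 (T/A, transversion), site 18 (C/T, transition), site 19 (C/T, transition), site 25 (C/A, transversion), site 26 (T/G, transversion).
Of the 8 differences, 2 transitions and 6 transversions, so the answer is 6.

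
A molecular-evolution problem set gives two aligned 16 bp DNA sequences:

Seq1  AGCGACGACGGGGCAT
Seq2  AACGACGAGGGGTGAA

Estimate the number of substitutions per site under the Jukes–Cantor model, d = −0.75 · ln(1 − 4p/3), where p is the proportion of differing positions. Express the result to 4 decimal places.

Mismatches occur at site 2 (G↔A), site 9 (C↔G), site 13 (G↔T), site 14 (C↔G), site 16 (T↔A).
p = 5/16 = 0.312500.
d = −0.75 · ln(1 − (4/3)·0.312500) = −0.75 · ln(0.583333) = −0.75 · (-0.538997) = 0.4042.

0.4042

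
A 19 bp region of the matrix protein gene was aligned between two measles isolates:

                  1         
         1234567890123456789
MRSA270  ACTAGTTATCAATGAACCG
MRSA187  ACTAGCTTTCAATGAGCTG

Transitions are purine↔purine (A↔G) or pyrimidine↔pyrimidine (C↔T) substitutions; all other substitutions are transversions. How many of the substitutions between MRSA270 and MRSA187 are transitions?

Differing sites — 6:T/C (Ti); 8:A/T (Tv); 16:A/G (Ti); 18:C/T (Ti).
Of the 4 differences, 3 transitions and 1 transversion, so the answer is 3.

3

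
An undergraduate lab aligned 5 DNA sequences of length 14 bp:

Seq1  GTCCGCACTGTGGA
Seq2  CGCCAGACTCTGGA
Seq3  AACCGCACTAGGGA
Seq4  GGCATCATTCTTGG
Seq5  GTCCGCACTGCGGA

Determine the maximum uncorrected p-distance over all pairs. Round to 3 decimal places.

0.643

Pairwise Hamming distances:
  Seq1 vs Seq2: 5
  Seq1 vs Seq3: 4
  Seq1 vs Seq4: 7
  Seq1 vs Seq5: 1
  Seq2 vs Seq3: 6
  Seq2 vs Seq4: 7
  Seq2 vs Seq5: 6
  Seq3 vs Seq4: 9
  Seq3 vs Seq5: 4
  Seq4 vs Seq5: 8
The largest is 9 mismatches, between Seq3 and Seq4; p = 9/14 = 0.643.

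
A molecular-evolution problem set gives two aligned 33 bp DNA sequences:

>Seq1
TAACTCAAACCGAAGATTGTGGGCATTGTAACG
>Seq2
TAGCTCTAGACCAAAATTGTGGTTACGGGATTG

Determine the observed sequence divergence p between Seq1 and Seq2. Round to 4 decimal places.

Mismatches occur at site 3 (A↔G), site 7 (A↔T), site 9 (A↔G), site 10 (C↔A), site 12 (G↔C), site 15 (G↔A), site 23 (G↔T), site 24 (C↔T), site 26 (T↔C), site 27 (T↔G), site 29 (T↔G), site 31 (A↔T), site 32 (C↔T).
There are 13 differences over 33 sites, so p = 13/33 = 0.3939.

0.3939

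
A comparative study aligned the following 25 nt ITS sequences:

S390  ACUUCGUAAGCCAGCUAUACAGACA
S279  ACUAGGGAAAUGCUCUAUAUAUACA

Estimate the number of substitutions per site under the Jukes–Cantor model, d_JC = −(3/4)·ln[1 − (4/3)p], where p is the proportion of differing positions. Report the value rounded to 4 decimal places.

The sequences differ at positions 4 (U/A), 5 (C/G), 7 (U/G), 10 (G/A), 11 (C/U), 12 (C/G), 13 (A/C), 14 (G/U), 20 (C/U), 22 (G/U).
p = 10/25 = 0.400000.
d = −0.75 · ln(1 − (4/3)·0.400000) = −0.75 · ln(0.466667) = −0.75 · (-0.762139) = 0.5716.

0.5716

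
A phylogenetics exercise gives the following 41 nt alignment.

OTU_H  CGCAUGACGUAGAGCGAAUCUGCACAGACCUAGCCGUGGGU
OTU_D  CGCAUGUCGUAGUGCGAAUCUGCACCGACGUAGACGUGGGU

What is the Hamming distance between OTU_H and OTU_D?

Mismatches occur at site 7 (A/U), site 13 (A/U), site 26 (A/C), site 30 (C/G), site 34 (C/A).
That gives 5 mismatches out of 41 aligned sites, so the Hamming distance is 5.

5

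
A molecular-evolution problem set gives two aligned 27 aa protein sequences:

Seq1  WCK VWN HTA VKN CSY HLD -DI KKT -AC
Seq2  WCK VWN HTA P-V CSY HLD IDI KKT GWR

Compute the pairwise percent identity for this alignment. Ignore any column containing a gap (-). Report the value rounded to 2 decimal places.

Excluding the 3 gap columns leaves 24 comparable sites.
The sequences differ at positions 10 (V/P), 12 (N/V), 26 (A/W), 27 (C/R).
20 of the 24 comparable sites match, so the percent identity is 20/24 × 100 = 83.33%.

83.33%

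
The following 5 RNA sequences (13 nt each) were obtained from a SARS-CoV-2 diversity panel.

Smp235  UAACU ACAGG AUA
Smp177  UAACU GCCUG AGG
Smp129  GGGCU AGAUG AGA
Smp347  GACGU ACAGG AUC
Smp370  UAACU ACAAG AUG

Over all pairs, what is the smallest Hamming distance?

Pairwise Hamming distances:
  Smp235 vs Smp177: 5
  Smp235 vs Smp129: 6
  Smp235 vs Smp347: 4
  Smp235 vs Smp370: 2
  Smp177 vs Smp129: 7
  Smp177 vs Smp347: 8
  Smp177 vs Smp370: 4
  Smp129 vs Smp347: 7
  Smp129 vs Smp370: 7
  Smp347 vs Smp370: 5
The smallest is 2, between Smp235 and Smp370.

2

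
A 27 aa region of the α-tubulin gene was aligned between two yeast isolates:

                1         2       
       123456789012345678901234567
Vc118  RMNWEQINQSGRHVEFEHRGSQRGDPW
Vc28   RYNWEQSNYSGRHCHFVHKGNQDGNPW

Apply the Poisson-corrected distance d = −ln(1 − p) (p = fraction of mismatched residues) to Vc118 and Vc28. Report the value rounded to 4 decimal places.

0.4626

Mismatches occur at site 2 (M↔Y), site 7 (I↔S), site 9 (Q↔Y), site 14 (V↔C), site 15 (E↔H), site 17 (E↔V), site 19 (R↔K), site 21 (S↔N), site 23 (R↔D), site 25 (D↔N).
p = 10/27 = 0.370370.
d = −ln(1 − 0.370370) = −ln(0.629630) = 0.4626.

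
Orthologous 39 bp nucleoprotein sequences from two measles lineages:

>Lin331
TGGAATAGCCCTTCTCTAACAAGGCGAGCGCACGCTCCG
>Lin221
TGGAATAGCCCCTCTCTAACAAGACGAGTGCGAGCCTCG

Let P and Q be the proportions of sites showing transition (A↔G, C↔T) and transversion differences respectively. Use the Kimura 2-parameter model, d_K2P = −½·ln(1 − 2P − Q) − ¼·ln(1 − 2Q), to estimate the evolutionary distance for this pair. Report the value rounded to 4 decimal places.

Differing sites — 12:T/C (Ti); 24:G/A (Ti); 29:C/T (Ti); 32:A/G (Ti); 33:C/A (Tv); 36:T/C (Ti); 37:C/T (Ti).
Of the 7 differences, 6 transitions and 1 transversion over 39 sites: P = 6/39 = 0.153846, Q = 1/39 = 0.025641.
d = −0.5·ln(0.666667) − 0.25·ln(0.948718) = −0.5·(-0.405465) − 0.25·(-0.052644) = 0.2159.

0.2159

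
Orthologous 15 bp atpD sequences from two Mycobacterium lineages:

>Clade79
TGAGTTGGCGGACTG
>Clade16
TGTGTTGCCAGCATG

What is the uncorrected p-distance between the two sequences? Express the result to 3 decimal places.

0.333

Mismatches occur at site 3 (A→T), site 8 (G→C), site 10 (G→A), site 12 (A→C), site 13 (C→A).
There are 5 differences over 15 sites, so p = 5/15 = 0.333.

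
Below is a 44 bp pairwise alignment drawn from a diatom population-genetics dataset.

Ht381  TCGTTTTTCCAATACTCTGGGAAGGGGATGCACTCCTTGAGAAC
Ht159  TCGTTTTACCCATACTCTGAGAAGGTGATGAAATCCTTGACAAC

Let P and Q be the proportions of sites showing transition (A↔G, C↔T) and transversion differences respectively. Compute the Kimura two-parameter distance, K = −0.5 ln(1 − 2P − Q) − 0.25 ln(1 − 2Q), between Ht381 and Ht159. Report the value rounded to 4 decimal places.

0.1799

Differing sites — 8:T/A (Tv); 11:A/C (Tv); 20:G/A (Ti); 26:G/T (Tv); 31:C/A (Tv); 33:C/A (Tv); 41:G/C (Tv).
Of the 7 differences, 1 transition and 6 transversions over 44 sites: P = 1/44 = 0.022727, Q = 6/44 = 0.136364.
d = −0.5·ln(0.818182) − 0.25·ln(0.727272) = −0.5·(-0.200670) − 0.25·(-0.318455) = 0.1799.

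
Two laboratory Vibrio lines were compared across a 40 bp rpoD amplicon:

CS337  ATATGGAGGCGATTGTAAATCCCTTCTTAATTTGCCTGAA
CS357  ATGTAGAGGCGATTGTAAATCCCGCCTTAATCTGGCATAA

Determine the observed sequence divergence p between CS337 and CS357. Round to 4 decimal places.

Differing sites — 3:A/G; 5:G/A; 24:T/G; 25:T/C; 32:T/C; 35:C/G; 37:T/A; 38:G/T.
There are 8 differences over 40 sites, so p = 8/40 = 0.2000.

0.2000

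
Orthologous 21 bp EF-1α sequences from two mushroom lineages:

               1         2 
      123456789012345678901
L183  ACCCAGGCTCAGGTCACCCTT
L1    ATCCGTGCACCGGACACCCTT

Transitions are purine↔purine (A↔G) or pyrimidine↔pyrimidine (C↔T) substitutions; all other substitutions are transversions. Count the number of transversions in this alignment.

4

Mismatches occur at site 2 (C/T, transition), site 5 (A/G, transition), site 6 (G/T, transversion), site 9 (T/A, transversion), site 11 (A/C, transversion), site 14 (T/A, transversion).
Of the 6 differences, 2 transitions and 4 transversions, so the answer is 4.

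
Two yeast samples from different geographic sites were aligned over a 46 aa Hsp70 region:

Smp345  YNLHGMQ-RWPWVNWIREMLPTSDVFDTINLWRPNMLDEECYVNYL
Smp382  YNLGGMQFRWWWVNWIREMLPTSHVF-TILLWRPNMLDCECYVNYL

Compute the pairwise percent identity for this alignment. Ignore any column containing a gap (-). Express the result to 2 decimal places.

88.64%

Excluding the 2 gap columns leaves 44 comparable sites.
The sequences differ at positions 4 (H/G), 11 (P/W), 24 (D/H), 30 (N/L), 39 (E/C).
39 of the 44 comparable sites match, so the percent identity is 39/44 × 100 = 88.64%.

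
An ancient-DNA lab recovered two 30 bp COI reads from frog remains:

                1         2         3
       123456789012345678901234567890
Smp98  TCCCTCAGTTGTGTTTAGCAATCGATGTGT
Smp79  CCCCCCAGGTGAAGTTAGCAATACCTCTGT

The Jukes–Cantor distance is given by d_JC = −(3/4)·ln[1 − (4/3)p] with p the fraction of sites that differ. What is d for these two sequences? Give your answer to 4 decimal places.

0.4408

Mismatches occur at site 1 (T↔C), site 5 (T↔C), site 9 (T↔G), site 12 (T↔A), site 13 (G↔A), site 14 (T↔G), site 23 (C↔A), site 24 (G↔C), site 25 (A↔C), site 27 (G↔C).
p = 10/30 = 0.333333.
d = −0.75 · ln(1 − (4/3)·0.333333) = −0.75 · ln(0.555556) = −0.75 · (-0.587786) = 0.4408.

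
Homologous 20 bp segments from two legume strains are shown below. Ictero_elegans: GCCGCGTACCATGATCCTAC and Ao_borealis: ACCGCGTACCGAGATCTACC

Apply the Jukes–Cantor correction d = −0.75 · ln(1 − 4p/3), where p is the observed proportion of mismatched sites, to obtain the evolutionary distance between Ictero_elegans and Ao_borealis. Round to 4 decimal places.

The sequences differ at positions 1 (G/A), 11 (A/G), 12 (T/A), 17 (C/T), 18 (T/A), 19 (A/C).
p = 6/20 = 0.300000.
d = −0.75 · ln(1 − (4/3)·0.300000) = −0.75 · ln(0.600000) = −0.75 · (-0.510826) = 0.3831.

0.3831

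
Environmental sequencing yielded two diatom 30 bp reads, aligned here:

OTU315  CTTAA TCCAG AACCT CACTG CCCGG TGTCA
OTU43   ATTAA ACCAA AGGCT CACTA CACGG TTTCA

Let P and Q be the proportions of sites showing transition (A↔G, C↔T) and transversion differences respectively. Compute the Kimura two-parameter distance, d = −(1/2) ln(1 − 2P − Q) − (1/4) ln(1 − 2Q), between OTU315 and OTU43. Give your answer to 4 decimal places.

0.3297

The sequences differ at positions 1 (C/A, transversion), 6 (T/A, transversion), 10 (G/A, transition), 12 (A/G, transition), 13 (C/G, transversion), 20 (G/A, transition), 22 (C/A, transversion), 27 (G/T, transversion).
Of the 8 differences, 3 transitions and 5 transversions over 30 sites: P = 3/30 = 0.100000, Q = 5/30 = 0.166667.
d = −0.5·ln(0.633333) − 0.25·ln(0.666666) = −0.5·(-0.456759) − 0.25·(-0.405466) = 0.3297.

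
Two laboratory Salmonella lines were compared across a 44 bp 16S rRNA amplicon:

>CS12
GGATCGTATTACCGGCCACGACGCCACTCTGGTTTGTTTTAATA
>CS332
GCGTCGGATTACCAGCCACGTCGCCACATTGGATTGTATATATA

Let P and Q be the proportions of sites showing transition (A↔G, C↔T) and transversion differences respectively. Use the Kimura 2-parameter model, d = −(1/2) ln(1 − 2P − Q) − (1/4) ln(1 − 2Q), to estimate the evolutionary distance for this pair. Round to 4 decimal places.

0.3045

Differing sites — 2:G/C (Tv); 3:A/G (Ti); 7:T/G (Tv); 14:G/A (Ti); 21:A/T (Tv); 28:T/A (Tv); 29:C/T (Ti); 33:T/A (Tv); 38:T/A (Tv); 40:T/A (Tv); 41:A/T (Tv).
Of the 11 differences, 3 transitions and 8 transversions over 44 sites: P = 3/44 = 0.068182, Q = 8/44 = 0.181818.
d = −0.5·ln(0.681818) − 0.25·ln(0.636364) = −0.5·(-0.382993) − 0.25·(-0.451985) = 0.3045.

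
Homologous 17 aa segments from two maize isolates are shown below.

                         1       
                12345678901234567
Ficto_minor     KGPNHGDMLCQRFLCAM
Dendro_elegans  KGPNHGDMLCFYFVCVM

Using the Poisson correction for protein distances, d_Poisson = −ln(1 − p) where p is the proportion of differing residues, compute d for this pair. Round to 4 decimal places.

Differing sites — 11:Q/F; 12:R/Y; 14:L/V; 16:A/V.
p = 4/17 = 0.235294.
d = −ln(1 − 0.235294) = −ln(0.764706) = 0.2683.

0.2683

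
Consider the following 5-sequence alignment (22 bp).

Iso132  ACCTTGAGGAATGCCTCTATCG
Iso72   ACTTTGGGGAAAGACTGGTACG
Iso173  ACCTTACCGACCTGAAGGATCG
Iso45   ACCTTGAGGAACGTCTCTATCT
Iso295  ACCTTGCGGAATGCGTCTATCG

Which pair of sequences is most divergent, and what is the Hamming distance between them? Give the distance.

12

Pairwise Hamming distances:
  Iso132 vs Iso72: 8
  Iso132 vs Iso173: 11
  Iso132 vs Iso45: 3
  Iso132 vs Iso295: 2
  Iso72 vs Iso173: 12
  Iso72 vs Iso45: 9
  Iso72 vs Iso295: 9
  Iso173 vs Iso45: 11
  Iso173 vs Iso295: 10
  Iso45 vs Iso295: 5
The largest is 12, between Iso72 and Iso173.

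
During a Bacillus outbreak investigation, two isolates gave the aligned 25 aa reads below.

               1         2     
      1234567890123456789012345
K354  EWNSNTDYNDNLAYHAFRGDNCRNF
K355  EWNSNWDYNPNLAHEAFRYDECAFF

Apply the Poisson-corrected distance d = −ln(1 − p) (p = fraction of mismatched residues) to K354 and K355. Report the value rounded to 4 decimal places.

0.3857

Mismatches occur at site 6 (T↔W), site 10 (D↔P), site 14 (Y↔H), site 15 (H↔E), site 19 (G↔Y), site 21 (N↔E), site 23 (R↔A), site 24 (N↔F).
p = 8/25 = 0.320000.
d = −ln(1 − 0.320000) = −ln(0.680000) = 0.3857.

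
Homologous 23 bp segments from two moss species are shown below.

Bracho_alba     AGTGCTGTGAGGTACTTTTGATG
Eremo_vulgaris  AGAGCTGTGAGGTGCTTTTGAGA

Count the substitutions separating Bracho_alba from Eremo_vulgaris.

4

The sequences differ at positions 3 (T/A), 14 (A/G), 22 (T/G), 23 (G/A).
That gives 4 mismatches out of 23 aligned sites, so the Hamming distance is 4.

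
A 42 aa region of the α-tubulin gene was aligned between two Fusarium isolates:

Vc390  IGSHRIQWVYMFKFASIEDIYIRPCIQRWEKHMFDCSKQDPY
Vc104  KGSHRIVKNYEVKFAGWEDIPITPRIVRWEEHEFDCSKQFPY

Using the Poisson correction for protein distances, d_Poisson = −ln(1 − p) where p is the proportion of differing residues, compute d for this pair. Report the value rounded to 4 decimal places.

Mismatches occur at site 1 (I/K), site 7 (Q/V), site 8 (W/K), site 9 (V/N), site 11 (M/E), site 12 (F/V), site 16 (S/G), site 17 (I/W), site 21 (Y/P), site 23 (R/T), site 25 (C/R), site 27 (Q/V), site 31 (K/E), site 33 (M/E), site 40 (D/F).
p = 15/42 = 0.357143.
d = −ln(1 − 0.357143) = −ln(0.642857) = 0.4418.

0.4418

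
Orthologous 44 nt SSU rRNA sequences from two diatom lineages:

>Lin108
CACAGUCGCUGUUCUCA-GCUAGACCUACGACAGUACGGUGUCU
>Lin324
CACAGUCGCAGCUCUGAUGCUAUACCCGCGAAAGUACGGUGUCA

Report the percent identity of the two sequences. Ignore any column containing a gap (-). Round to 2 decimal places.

81.40%

Excluding the 1 gap column leaves 43 comparable sites.
Differing sites — 10:U/A; 12:U/C; 16:C/G; 23:G/U; 27:U/C; 28:A/G; 32:C/A; 44:U/A.
35 of the 43 comparable sites match, so the percent identity is 35/43 × 100 = 81.40%.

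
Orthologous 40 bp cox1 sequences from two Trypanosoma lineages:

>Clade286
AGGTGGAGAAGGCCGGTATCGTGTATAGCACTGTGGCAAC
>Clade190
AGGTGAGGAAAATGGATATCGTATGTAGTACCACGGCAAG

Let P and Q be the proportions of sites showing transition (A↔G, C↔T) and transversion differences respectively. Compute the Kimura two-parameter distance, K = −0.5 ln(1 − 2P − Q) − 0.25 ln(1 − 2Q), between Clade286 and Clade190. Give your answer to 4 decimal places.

0.5513

The sequences differ at positions 6 (G/A, transition), 7 (A/G, transition), 11 (G/A, transition), 12 (G/A, transition), 13 (C/T, transition), 14 (C/G, transversion), 16 (G/A, transition), 23 (G/A, transition), 25 (A/G, transition), 29 (C/T, transition), 32 (T/C, transition), 33 (G/A, transition), 34 (T/C, transition), 40 (C/G, transversion).
Of the 14 differences, 12 transitions and 2 transversions over 40 sites: P = 12/40 = 0.300000, Q = 2/40 = 0.050000.
d = −0.5·ln(0.350000) − 0.25·ln(0.900000) = −0.5·(-1.049822) − 0.25·(-0.105361) = 0.5513.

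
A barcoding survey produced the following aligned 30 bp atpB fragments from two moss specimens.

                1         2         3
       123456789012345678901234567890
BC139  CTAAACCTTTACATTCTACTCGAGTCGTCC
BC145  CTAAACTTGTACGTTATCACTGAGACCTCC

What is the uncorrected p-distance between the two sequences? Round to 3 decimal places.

The sequences differ at positions 7 (C/T), 9 (T/G), 13 (A/G), 16 (C/A), 18 (A/C), 19 (C/A), 20 (T/C), 21 (C/T), 25 (T/A), 27 (G/C).
There are 10 differences over 30 sites, so p = 10/30 = 0.333.

0.333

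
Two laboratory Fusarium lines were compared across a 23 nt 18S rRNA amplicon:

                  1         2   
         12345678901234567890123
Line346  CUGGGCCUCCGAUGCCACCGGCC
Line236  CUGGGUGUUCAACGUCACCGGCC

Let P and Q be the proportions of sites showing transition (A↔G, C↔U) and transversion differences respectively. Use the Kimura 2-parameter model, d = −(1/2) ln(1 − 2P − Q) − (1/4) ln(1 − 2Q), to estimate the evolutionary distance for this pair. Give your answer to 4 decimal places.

0.3480

Differing sites — 6:C/U (Ti); 7:C/G (Tv); 9:C/U (Ti); 11:G/A (Ti); 13:U/C (Ti); 15:C/U (Ti).
Of the 6 differences, 5 transitions and 1 transversion over 23 sites: P = 5/23 = 0.217391, Q = 1/23 = 0.043478.
d = −0.5·ln(0.521740) − 0.25·ln(0.913044) = −0.5·(-0.650586) − 0.25·(-0.090971) = 0.3480.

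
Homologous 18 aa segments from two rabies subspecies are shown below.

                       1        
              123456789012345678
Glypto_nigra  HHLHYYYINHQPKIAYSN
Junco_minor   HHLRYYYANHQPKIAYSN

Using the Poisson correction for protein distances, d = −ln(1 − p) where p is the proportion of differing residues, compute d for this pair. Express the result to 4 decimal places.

0.1178

The sequences differ at positions 4 (H/R), 8 (I/A).
p = 2/18 = 0.111111.
d = −ln(1 − 0.111111) = −ln(0.888889) = 0.1178.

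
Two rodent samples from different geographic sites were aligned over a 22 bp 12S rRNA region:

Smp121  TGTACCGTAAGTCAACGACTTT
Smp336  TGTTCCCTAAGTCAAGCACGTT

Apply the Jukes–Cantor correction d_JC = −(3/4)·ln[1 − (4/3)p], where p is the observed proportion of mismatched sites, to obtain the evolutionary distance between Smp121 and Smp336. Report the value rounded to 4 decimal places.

Differing sites — 4:A/T; 7:G/C; 16:C/G; 17:G/C; 20:T/G.
p = 5/22 = 0.227273.
d = −0.75 · ln(1 − (4/3)·0.227273) = −0.75 · ln(0.696969) = −0.75 · (-0.361014) = 0.2708.

0.2708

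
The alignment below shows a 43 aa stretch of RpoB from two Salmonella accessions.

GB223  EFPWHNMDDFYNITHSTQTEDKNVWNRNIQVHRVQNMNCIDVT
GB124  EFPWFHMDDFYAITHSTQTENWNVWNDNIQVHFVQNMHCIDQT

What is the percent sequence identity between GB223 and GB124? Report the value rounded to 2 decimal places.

Mismatches occur at site 5 (H→F), site 6 (N→H), site 12 (N→A), site 21 (D→N), site 22 (K→W), site 27 (R→D), site 33 (R→F), site 38 (N→H), site 42 (V→Q).
34 of the 43 sites match, so the percent identity is 34/43 × 100 = 79.07%.

79.07%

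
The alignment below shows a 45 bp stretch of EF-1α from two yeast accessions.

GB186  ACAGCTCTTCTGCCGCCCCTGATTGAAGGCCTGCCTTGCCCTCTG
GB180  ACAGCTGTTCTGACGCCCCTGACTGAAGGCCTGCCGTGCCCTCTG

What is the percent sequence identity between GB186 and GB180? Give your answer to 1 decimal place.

91.1%

Differing sites — 7:C/G; 13:C/A; 23:T/C; 36:T/G.
41 of the 45 sites match, so the percent identity is 41/45 × 100 = 91.1%.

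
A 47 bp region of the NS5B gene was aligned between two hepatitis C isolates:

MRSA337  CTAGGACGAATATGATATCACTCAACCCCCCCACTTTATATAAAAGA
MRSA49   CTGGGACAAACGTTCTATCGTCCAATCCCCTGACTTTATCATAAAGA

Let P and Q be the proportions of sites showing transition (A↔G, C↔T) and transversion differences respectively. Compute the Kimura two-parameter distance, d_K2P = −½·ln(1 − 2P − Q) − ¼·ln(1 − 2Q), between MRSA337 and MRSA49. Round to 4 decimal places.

The sequences differ at positions 3 (A/G, transition), 8 (G/A, transition), 11 (T/C, transition), 12 (A/G, transition), 14 (G/T, transversion), 15 (A/C, transversion), 20 (A/G, transition), 21 (C/T, transition), 22 (T/C, transition), 26 (C/T, transition), 31 (C/T, transition), 32 (C/G, transversion), 40 (A/C, transversion), 41 (T/A, transversion), 42 (A/T, transversion).
Of the 15 differences, 9 transitions and 6 transversions over 47 sites: P = 9/47 = 0.191489, Q = 6/47 = 0.127660.
d = −0.5·ln(0.489362) − 0.25·ln(0.744680) = −0.5·(-0.714653) − 0.25·(-0.294801) = 0.4310.

0.4310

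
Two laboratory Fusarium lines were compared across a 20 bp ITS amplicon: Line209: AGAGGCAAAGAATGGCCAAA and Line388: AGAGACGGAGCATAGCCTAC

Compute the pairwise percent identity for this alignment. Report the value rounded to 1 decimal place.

The sequences differ at positions 5 (G/A), 7 (A/G), 8 (A/G), 11 (A/C), 14 (G/A), 18 (A/T), 20 (A/C).
13 of the 20 sites match, so the percent identity is 13/20 × 100 = 65.0%.

65.0%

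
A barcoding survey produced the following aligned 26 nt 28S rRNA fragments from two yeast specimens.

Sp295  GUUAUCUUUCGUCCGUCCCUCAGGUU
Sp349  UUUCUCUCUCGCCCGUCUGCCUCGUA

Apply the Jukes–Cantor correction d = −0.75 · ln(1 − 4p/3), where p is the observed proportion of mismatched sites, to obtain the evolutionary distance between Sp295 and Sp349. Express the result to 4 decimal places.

0.5393

Mismatches occur at site 1 (G→U), site 4 (A→C), site 8 (U→C), site 12 (U→C), site 18 (C→U), site 19 (C→G), site 20 (U→C), site 22 (A→U), site 23 (G→C), site 26 (U→A).
p = 10/26 = 0.384615.
d = −0.75 · ln(1 − (4/3)·0.384615) = −0.75 · ln(0.487180) = −0.75 · (-0.719122) = 0.5393.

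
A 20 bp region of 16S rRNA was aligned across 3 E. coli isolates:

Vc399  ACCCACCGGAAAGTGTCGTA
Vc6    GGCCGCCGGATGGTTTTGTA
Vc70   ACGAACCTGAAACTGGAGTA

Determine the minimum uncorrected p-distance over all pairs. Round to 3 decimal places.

Pairwise Hamming distances:
  Vc399 vs Vc6: 7
  Vc399 vs Vc70: 6
  Vc6 vs Vc70: 12
The smallest is 6 mismatches, between Vc399 and Vc70; p = 6/20 = 0.300.

0.300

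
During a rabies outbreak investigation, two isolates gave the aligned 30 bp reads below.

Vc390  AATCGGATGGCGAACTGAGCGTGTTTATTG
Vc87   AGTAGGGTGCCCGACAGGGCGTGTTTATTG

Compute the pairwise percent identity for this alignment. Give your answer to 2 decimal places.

The sequences differ at positions 2 (A/G), 4 (C/A), 7 (A/G), 10 (G/C), 12 (G/C), 13 (A/G), 16 (T/A), 18 (A/G).
22 of the 30 sites match, so the percent identity is 22/30 × 100 = 73.33%.

73.33%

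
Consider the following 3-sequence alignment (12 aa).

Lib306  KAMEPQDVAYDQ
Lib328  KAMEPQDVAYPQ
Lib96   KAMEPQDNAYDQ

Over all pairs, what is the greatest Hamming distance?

Pairwise Hamming distances:
  Lib306 vs Lib328: 1
  Lib306 vs Lib96: 1
  Lib328 vs Lib96: 2
The largest is 2, between Lib328 and Lib96.

2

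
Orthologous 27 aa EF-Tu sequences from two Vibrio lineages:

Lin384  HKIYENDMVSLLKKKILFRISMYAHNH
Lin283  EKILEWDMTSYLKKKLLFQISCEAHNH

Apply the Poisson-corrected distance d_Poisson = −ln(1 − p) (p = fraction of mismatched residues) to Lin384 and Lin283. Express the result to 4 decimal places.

The sequences differ at positions 1 (H/E), 4 (Y/L), 6 (N/W), 9 (V/T), 11 (L/Y), 16 (I/L), 19 (R/Q), 22 (M/C), 23 (Y/E).
p = 9/27 = 0.333333.
d = −ln(1 − 0.333333) = −ln(0.666667) = 0.4055.

0.4055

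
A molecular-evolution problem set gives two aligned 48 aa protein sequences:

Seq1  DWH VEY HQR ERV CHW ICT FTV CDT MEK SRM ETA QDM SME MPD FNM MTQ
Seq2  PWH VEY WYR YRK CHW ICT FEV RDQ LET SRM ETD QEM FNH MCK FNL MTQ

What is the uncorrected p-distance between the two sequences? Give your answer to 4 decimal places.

0.3750

Differing sites — 1:D/P; 7:H/W; 8:Q/Y; 10:E/Y; 12:V/K; 20:T/E; 22:C/R; 24:T/Q; 25:M/L; 27:K/T; 33:A/D; 35:D/E; 37:S/F; 38:M/N; 39:E/H; 41:P/C; 42:D/K; 45:M/L.
There are 18 differences over 48 sites, so p = 18/48 = 0.3750.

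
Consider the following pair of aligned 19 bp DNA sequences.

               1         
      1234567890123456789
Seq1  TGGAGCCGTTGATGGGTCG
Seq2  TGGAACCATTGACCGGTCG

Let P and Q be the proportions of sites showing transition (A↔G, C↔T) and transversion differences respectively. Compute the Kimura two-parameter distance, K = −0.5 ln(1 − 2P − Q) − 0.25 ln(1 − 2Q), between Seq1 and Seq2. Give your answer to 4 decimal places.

The sequences differ at positions 5 (G/A, transition), 8 (G/A, transition), 13 (T/C, transition), 14 (G/C, transversion).
Of the 4 differences, 3 transitions and 1 transversion over 19 sites: P = 3/19 = 0.157895, Q = 1/19 = 0.052632.
d = −0.5·ln(0.631578) − 0.25·ln(0.894736) = −0.5·(-0.459534) − 0.25·(-0.111227) = 0.2576.

0.2576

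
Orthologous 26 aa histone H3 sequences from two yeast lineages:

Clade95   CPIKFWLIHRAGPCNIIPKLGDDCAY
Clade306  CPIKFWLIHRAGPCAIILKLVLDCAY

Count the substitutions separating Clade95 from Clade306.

Mismatches occur at site 15 (N/A), site 18 (P/L), site 21 (G/V), site 22 (D/L).
That gives 4 mismatches out of 26 aligned sites, so the Hamming distance is 4.

4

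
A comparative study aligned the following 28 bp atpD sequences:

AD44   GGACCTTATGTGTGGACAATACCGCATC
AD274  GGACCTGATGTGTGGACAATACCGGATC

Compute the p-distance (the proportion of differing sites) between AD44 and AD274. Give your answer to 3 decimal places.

Mismatches occur at site 7 (T→G), site 25 (C→G).
There are 2 differences over 28 sites, so p = 2/28 = 0.071.

0.071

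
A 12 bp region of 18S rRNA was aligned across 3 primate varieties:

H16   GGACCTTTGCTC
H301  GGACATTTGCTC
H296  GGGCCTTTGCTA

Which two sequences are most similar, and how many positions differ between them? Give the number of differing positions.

Pairwise Hamming distances:
  H16 vs H301: 1
  H16 vs H296: 2
  H301 vs H296: 3
The smallest is 1, between H16 and H301.

1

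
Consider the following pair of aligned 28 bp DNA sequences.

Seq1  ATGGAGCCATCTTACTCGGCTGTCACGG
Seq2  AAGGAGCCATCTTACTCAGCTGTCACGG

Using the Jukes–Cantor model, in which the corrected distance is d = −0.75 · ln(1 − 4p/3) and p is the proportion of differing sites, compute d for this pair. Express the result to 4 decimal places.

0.0751

Mismatches occur at site 2 (T→A), site 18 (G→A).
p = 2/28 = 0.071429.
d = −0.75 · ln(1 − (4/3)·0.071429) = −0.75 · ln(0.904761) = −0.75 · (-0.100084) = 0.0751.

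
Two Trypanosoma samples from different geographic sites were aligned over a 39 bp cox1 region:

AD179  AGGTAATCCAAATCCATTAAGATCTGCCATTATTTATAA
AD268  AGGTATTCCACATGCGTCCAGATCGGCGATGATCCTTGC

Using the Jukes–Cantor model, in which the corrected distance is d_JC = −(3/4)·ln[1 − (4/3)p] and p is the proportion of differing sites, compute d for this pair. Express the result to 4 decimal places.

Differing sites — 6:A/T; 11:A/C; 14:C/G; 16:A/G; 18:T/C; 19:A/C; 25:T/G; 28:C/G; 31:T/G; 34:T/C; 35:T/C; 36:A/T; 38:A/G; 39:A/C.
p = 14/39 = 0.358974.
d = −0.75 · ln(1 − (4/3)·0.358974) = −0.75 · ln(0.521368) = −0.75 · (-0.651299) = 0.4885.

0.4885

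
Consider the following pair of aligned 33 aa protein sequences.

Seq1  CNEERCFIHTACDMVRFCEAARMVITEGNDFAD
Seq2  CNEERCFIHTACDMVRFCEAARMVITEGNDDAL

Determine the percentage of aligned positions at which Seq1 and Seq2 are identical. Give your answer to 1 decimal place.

Differing sites — 31:F/D; 33:D/L.
31 of the 33 sites match, so the percent identity is 31/33 × 100 = 93.9%.

93.9%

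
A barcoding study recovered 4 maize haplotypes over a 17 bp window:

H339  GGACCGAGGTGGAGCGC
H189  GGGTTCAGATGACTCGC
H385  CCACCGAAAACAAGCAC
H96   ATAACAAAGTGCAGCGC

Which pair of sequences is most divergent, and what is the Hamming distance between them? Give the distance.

Pairwise Hamming distances:
  H339 vs H189: 8
  H339 vs H385: 8
  H339 vs H96: 6
  H189 vs H385: 12
  H189 vs H96: 11
  H385 vs H96: 9
The largest is 12, between H189 and H385.

12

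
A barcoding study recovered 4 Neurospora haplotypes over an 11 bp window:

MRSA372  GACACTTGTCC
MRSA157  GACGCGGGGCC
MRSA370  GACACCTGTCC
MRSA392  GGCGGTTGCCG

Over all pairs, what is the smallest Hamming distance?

Pairwise Hamming distances:
  MRSA372 vs MRSA157: 4
  MRSA372 vs MRSA370: 1
  MRSA372 vs MRSA392: 5
  MRSA157 vs MRSA370: 4
  MRSA157 vs MRSA392: 6
  MRSA370 vs MRSA392: 6
The smallest is 1, between MRSA372 and MRSA370.

1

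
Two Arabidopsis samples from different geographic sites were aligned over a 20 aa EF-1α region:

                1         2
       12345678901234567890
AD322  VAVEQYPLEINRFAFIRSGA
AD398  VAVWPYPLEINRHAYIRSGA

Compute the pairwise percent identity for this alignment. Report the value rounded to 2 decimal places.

Mismatches occur at site 4 (E/W), site 5 (Q/P), site 13 (F/H), site 15 (F/Y).
16 of the 20 sites match, so the percent identity is 16/20 × 100 = 80.00%.

80.00%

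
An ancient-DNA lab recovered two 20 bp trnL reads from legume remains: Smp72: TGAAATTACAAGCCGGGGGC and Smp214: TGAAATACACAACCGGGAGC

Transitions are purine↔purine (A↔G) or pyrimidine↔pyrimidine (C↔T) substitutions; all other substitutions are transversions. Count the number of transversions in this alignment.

4

Differing sites — 7:T/A (Tv); 8:A/C (Tv); 9:C/A (Tv); 10:A/C (Tv); 12:G/A (Ti); 18:G/A (Ti).
Of the 6 differences, 2 transitions and 4 transversions, so the answer is 4.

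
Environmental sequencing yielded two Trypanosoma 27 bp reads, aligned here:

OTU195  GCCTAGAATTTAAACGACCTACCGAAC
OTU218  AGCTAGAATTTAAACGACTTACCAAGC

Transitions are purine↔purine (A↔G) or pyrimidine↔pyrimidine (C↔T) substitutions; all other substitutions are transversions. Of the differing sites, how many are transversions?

1

The sequences differ at positions 1 (G/A, transition), 2 (C/G, transversion), 19 (C/T, transition), 24 (G/A, transition), 26 (A/G, transition).
Of the 5 differences, 4 transitions and 1 transversion, so the answer is 1.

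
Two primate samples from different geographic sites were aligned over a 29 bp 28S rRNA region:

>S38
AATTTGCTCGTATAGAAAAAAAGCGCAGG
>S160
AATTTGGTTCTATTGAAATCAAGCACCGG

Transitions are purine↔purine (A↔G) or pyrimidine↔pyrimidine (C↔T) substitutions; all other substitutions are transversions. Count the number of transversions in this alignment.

6

The sequences differ at positions 7 (C/G, transversion), 9 (C/T, transition), 10 (G/C, transversion), 14 (A/T, transversion), 19 (A/T, transversion), 20 (A/C, transversion), 25 (G/A, transition), 27 (A/C, transversion).
Of the 8 differences, 2 transitions and 6 transversions, so the answer is 6.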